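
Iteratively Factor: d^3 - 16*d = (d + 4)*(d^2 - 4*d) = d*(d + 4)*(d - 4)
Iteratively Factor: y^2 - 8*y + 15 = (y - 5)*(y - 3)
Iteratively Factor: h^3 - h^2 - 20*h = (h)*(h^2 - h - 20) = h*(h + 4)*(h - 5)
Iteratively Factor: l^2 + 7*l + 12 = (l + 4)*(l + 3)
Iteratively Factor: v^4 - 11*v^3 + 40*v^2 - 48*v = (v)*(v^3 - 11*v^2 + 40*v - 48) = v*(v - 3)*(v^2 - 8*v + 16) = v*(v - 4)*(v - 3)*(v - 4)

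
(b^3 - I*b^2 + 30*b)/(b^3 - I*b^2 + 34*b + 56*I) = b*(b^2 - I*b + 30)/(b^3 - I*b^2 + 34*b + 56*I)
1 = 1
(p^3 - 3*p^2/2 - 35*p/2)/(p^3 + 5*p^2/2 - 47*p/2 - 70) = p/(p + 4)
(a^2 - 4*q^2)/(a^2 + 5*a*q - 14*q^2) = (a + 2*q)/(a + 7*q)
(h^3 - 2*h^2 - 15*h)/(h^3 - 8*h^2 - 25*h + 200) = h*(h + 3)/(h^2 - 3*h - 40)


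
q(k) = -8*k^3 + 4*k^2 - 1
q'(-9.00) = -2016.00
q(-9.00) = 6155.00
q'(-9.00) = -2016.00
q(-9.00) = 6155.00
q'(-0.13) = -1.45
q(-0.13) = -0.91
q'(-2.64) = -188.39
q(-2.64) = 174.08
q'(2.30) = -108.56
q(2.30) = -77.18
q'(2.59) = -140.27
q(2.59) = -113.16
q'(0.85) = -10.54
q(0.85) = -3.02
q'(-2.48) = -167.45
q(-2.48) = 145.63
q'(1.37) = -34.09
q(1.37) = -14.06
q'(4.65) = -481.74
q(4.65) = -718.87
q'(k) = -24*k^2 + 8*k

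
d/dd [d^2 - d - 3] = 2*d - 1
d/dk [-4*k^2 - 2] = -8*k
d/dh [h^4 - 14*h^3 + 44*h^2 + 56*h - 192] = 4*h^3 - 42*h^2 + 88*h + 56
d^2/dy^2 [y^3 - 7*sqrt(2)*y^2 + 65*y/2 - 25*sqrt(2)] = 6*y - 14*sqrt(2)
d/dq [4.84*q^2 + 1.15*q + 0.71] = 9.68*q + 1.15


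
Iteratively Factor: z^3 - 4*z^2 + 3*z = (z)*(z^2 - 4*z + 3) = z*(z - 3)*(z - 1)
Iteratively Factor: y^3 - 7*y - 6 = (y - 3)*(y^2 + 3*y + 2) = (y - 3)*(y + 1)*(y + 2)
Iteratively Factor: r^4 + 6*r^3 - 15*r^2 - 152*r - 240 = (r - 5)*(r^3 + 11*r^2 + 40*r + 48) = (r - 5)*(r + 4)*(r^2 + 7*r + 12) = (r - 5)*(r + 3)*(r + 4)*(r + 4)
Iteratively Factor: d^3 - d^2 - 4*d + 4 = (d + 2)*(d^2 - 3*d + 2) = (d - 2)*(d + 2)*(d - 1)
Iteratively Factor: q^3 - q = (q + 1)*(q^2 - q) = q*(q + 1)*(q - 1)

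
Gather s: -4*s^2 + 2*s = -4*s^2 + 2*s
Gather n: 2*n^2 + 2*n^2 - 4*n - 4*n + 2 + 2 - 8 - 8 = 4*n^2 - 8*n - 12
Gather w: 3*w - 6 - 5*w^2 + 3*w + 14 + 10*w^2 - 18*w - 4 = 5*w^2 - 12*w + 4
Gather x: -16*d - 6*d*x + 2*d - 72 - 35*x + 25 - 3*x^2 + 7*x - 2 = -14*d - 3*x^2 + x*(-6*d - 28) - 49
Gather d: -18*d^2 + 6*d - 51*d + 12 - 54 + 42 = -18*d^2 - 45*d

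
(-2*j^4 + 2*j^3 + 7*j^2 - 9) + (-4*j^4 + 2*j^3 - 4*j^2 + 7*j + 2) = -6*j^4 + 4*j^3 + 3*j^2 + 7*j - 7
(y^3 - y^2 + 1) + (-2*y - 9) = y^3 - y^2 - 2*y - 8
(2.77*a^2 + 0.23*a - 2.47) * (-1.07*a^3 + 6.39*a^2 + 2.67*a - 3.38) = -2.9639*a^5 + 17.4542*a^4 + 11.5085*a^3 - 24.5318*a^2 - 7.3723*a + 8.3486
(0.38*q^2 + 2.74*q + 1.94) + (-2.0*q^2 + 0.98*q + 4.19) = -1.62*q^2 + 3.72*q + 6.13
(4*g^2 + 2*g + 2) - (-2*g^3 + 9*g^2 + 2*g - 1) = 2*g^3 - 5*g^2 + 3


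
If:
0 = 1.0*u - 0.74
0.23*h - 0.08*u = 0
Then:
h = 0.26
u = 0.74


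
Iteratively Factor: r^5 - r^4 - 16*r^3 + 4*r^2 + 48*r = (r)*(r^4 - r^3 - 16*r^2 + 4*r + 48) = r*(r - 4)*(r^3 + 3*r^2 - 4*r - 12) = r*(r - 4)*(r - 2)*(r^2 + 5*r + 6) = r*(r - 4)*(r - 2)*(r + 3)*(r + 2)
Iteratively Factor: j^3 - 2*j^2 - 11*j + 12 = (j - 1)*(j^2 - j - 12) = (j - 4)*(j - 1)*(j + 3)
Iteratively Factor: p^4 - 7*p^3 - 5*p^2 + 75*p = (p - 5)*(p^3 - 2*p^2 - 15*p) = p*(p - 5)*(p^2 - 2*p - 15) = p*(p - 5)^2*(p + 3)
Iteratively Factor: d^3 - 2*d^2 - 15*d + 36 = (d - 3)*(d^2 + d - 12) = (d - 3)^2*(d + 4)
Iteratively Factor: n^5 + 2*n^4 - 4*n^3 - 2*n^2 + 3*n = (n + 1)*(n^4 + n^3 - 5*n^2 + 3*n) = (n + 1)*(n + 3)*(n^3 - 2*n^2 + n) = n*(n + 1)*(n + 3)*(n^2 - 2*n + 1) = n*(n - 1)*(n + 1)*(n + 3)*(n - 1)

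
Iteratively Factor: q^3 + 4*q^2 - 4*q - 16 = (q + 4)*(q^2 - 4) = (q - 2)*(q + 4)*(q + 2)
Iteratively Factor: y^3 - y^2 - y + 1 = (y - 1)*(y^2 - 1) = (y - 1)*(y + 1)*(y - 1)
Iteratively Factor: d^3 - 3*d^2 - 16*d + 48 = (d + 4)*(d^2 - 7*d + 12) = (d - 4)*(d + 4)*(d - 3)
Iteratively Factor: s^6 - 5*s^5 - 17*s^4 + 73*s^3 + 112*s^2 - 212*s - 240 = (s + 3)*(s^5 - 8*s^4 + 7*s^3 + 52*s^2 - 44*s - 80) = (s - 5)*(s + 3)*(s^4 - 3*s^3 - 8*s^2 + 12*s + 16) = (s - 5)*(s + 2)*(s + 3)*(s^3 - 5*s^2 + 2*s + 8) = (s - 5)*(s - 4)*(s + 2)*(s + 3)*(s^2 - s - 2) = (s - 5)*(s - 4)*(s - 2)*(s + 2)*(s + 3)*(s + 1)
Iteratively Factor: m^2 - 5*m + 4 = (m - 1)*(m - 4)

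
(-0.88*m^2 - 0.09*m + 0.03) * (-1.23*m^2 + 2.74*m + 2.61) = 1.0824*m^4 - 2.3005*m^3 - 2.5803*m^2 - 0.1527*m + 0.0783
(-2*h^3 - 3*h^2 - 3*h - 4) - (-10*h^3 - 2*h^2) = 8*h^3 - h^2 - 3*h - 4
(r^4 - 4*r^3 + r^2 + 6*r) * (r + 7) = r^5 + 3*r^4 - 27*r^3 + 13*r^2 + 42*r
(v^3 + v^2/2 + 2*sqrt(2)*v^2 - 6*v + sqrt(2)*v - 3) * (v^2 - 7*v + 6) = v^5 - 13*v^4/2 + 2*sqrt(2)*v^4 - 13*sqrt(2)*v^3 - 7*v^3/2 + 5*sqrt(2)*v^2 + 42*v^2 - 15*v + 6*sqrt(2)*v - 18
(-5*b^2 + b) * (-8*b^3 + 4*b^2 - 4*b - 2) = 40*b^5 - 28*b^4 + 24*b^3 + 6*b^2 - 2*b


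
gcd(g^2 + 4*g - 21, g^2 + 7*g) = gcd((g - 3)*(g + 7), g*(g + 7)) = g + 7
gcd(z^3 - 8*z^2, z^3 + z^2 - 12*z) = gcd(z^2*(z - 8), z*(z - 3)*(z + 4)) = z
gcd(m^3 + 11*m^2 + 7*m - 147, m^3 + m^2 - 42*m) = m + 7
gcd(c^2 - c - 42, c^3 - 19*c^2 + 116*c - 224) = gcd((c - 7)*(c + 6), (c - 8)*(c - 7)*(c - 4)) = c - 7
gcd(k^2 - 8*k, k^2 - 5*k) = k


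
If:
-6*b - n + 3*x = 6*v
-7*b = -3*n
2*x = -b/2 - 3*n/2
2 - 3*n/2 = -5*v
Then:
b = 18/139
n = 42/139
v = -43/139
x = -36/139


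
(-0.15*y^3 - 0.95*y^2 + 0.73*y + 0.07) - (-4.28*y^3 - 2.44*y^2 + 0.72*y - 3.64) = 4.13*y^3 + 1.49*y^2 + 0.01*y + 3.71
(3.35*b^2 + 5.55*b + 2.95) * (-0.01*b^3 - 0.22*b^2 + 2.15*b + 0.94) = -0.0335*b^5 - 0.7925*b^4 + 5.952*b^3 + 14.4325*b^2 + 11.5595*b + 2.773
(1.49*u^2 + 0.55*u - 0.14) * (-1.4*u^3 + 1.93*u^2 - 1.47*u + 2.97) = -2.086*u^5 + 2.1057*u^4 - 0.9328*u^3 + 3.3466*u^2 + 1.8393*u - 0.4158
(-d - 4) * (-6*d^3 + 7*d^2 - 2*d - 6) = 6*d^4 + 17*d^3 - 26*d^2 + 14*d + 24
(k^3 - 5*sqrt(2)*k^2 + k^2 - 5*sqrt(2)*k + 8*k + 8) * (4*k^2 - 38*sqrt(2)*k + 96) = 4*k^5 - 58*sqrt(2)*k^4 + 4*k^4 - 58*sqrt(2)*k^3 + 508*k^3 - 784*sqrt(2)*k^2 + 508*k^2 - 784*sqrt(2)*k + 768*k + 768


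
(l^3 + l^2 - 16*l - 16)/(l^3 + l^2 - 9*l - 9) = (l^2 - 16)/(l^2 - 9)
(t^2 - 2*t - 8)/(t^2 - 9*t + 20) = (t + 2)/(t - 5)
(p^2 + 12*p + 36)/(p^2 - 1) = (p^2 + 12*p + 36)/(p^2 - 1)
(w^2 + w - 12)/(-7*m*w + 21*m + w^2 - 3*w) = (w + 4)/(-7*m + w)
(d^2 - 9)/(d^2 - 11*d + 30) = (d^2 - 9)/(d^2 - 11*d + 30)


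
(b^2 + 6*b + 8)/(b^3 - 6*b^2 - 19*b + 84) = (b + 2)/(b^2 - 10*b + 21)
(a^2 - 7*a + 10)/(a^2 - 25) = (a - 2)/(a + 5)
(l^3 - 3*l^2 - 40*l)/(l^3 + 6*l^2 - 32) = l*(l^2 - 3*l - 40)/(l^3 + 6*l^2 - 32)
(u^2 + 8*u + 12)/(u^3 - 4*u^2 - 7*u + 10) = (u + 6)/(u^2 - 6*u + 5)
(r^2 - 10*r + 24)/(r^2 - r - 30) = (r - 4)/(r + 5)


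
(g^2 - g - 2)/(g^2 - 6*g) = (g^2 - g - 2)/(g*(g - 6))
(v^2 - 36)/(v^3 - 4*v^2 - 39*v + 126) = (v - 6)/(v^2 - 10*v + 21)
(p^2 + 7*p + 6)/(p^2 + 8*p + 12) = (p + 1)/(p + 2)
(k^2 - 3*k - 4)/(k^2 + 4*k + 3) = (k - 4)/(k + 3)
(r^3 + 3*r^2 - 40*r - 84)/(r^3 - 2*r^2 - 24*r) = (r^2 + 9*r + 14)/(r*(r + 4))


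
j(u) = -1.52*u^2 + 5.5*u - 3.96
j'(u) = 5.5 - 3.04*u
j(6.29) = -29.50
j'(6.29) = -13.62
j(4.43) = -9.42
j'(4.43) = -7.97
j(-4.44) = -58.34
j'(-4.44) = 19.00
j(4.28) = -8.26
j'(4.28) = -7.51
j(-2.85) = -31.98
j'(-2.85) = 14.16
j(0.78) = -0.59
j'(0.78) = 3.13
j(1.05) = 0.14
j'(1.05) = 2.31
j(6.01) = -25.81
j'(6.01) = -12.77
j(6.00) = -25.68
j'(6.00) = -12.74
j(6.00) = -25.68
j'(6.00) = -12.74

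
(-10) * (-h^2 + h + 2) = 10*h^2 - 10*h - 20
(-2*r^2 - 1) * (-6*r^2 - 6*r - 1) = 12*r^4 + 12*r^3 + 8*r^2 + 6*r + 1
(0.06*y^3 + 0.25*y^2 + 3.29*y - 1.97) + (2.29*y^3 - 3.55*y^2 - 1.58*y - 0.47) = 2.35*y^3 - 3.3*y^2 + 1.71*y - 2.44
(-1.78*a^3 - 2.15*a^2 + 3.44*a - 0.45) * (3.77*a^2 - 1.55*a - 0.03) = -6.7106*a^5 - 5.3465*a^4 + 16.3547*a^3 - 6.964*a^2 + 0.5943*a + 0.0135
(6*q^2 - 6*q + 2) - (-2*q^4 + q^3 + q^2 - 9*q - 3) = 2*q^4 - q^3 + 5*q^2 + 3*q + 5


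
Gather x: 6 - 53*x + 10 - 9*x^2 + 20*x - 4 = -9*x^2 - 33*x + 12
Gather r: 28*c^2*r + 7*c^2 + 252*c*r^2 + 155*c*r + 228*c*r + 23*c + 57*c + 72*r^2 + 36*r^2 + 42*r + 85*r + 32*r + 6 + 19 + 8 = 7*c^2 + 80*c + r^2*(252*c + 108) + r*(28*c^2 + 383*c + 159) + 33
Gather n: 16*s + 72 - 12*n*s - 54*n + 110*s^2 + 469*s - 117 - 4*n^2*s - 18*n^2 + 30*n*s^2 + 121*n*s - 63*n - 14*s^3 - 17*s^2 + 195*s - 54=n^2*(-4*s - 18) + n*(30*s^2 + 109*s - 117) - 14*s^3 + 93*s^2 + 680*s - 99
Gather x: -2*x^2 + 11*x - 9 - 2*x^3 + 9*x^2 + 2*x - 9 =-2*x^3 + 7*x^2 + 13*x - 18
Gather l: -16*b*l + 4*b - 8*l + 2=4*b + l*(-16*b - 8) + 2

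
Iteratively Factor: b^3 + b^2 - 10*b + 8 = (b - 1)*(b^2 + 2*b - 8) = (b - 1)*(b + 4)*(b - 2)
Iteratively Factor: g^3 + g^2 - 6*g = (g)*(g^2 + g - 6) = g*(g - 2)*(g + 3)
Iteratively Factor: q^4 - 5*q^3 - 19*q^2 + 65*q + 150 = (q + 2)*(q^3 - 7*q^2 - 5*q + 75) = (q - 5)*(q + 2)*(q^2 - 2*q - 15) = (q - 5)*(q + 2)*(q + 3)*(q - 5)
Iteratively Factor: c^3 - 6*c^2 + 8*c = (c - 4)*(c^2 - 2*c) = (c - 4)*(c - 2)*(c)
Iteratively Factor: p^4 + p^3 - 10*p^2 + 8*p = (p)*(p^3 + p^2 - 10*p + 8) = p*(p - 2)*(p^2 + 3*p - 4) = p*(p - 2)*(p + 4)*(p - 1)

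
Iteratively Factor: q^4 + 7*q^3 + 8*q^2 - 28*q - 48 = (q + 3)*(q^3 + 4*q^2 - 4*q - 16) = (q - 2)*(q + 3)*(q^2 + 6*q + 8) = (q - 2)*(q + 3)*(q + 4)*(q + 2)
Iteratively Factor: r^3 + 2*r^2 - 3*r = (r - 1)*(r^2 + 3*r) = (r - 1)*(r + 3)*(r)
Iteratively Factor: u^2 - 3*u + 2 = (u - 1)*(u - 2)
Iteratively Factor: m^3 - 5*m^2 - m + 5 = (m - 1)*(m^2 - 4*m - 5) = (m - 1)*(m + 1)*(m - 5)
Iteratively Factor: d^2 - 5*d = (d)*(d - 5)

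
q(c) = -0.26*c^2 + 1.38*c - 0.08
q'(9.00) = -3.30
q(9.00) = -8.72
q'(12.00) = -4.86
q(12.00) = -20.96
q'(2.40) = 0.13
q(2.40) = 1.73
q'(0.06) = 1.35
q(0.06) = 0.00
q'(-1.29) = 2.05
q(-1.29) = -2.29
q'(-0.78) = 1.79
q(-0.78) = -1.31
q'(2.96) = -0.16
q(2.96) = 1.73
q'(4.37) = -0.89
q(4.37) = 0.99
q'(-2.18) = 2.51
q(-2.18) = -4.32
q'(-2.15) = 2.50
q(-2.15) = -4.25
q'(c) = 1.38 - 0.52*c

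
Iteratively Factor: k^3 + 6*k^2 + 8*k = (k + 2)*(k^2 + 4*k) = k*(k + 2)*(k + 4)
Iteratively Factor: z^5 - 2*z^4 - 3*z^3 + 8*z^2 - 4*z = (z)*(z^4 - 2*z^3 - 3*z^2 + 8*z - 4) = z*(z - 2)*(z^3 - 3*z + 2) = z*(z - 2)*(z - 1)*(z^2 + z - 2) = z*(z - 2)*(z - 1)^2*(z + 2)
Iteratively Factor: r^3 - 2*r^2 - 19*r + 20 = (r + 4)*(r^2 - 6*r + 5) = (r - 1)*(r + 4)*(r - 5)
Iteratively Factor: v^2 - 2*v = (v - 2)*(v)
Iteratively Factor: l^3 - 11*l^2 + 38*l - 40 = (l - 5)*(l^2 - 6*l + 8) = (l - 5)*(l - 4)*(l - 2)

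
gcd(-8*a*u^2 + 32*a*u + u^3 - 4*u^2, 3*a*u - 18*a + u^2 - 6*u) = 1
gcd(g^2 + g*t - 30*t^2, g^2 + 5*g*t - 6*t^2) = g + 6*t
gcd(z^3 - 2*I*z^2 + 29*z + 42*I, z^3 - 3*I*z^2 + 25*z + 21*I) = z^2 - 4*I*z + 21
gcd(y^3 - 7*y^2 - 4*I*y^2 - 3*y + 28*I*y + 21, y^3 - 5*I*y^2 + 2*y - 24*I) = y - 3*I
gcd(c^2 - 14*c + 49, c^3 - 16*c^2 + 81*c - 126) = c - 7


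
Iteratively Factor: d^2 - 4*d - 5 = (d - 5)*(d + 1)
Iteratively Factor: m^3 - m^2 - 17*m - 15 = (m + 3)*(m^2 - 4*m - 5) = (m + 1)*(m + 3)*(m - 5)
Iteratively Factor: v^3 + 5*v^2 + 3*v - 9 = (v - 1)*(v^2 + 6*v + 9) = (v - 1)*(v + 3)*(v + 3)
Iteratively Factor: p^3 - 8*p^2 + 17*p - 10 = (p - 1)*(p^2 - 7*p + 10) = (p - 2)*(p - 1)*(p - 5)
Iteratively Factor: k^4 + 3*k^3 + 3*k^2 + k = (k + 1)*(k^3 + 2*k^2 + k) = (k + 1)^2*(k^2 + k) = k*(k + 1)^2*(k + 1)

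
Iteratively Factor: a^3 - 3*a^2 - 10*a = (a - 5)*(a^2 + 2*a) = a*(a - 5)*(a + 2)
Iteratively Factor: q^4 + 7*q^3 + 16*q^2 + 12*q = (q + 3)*(q^3 + 4*q^2 + 4*q) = (q + 2)*(q + 3)*(q^2 + 2*q) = q*(q + 2)*(q + 3)*(q + 2)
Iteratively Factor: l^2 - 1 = (l - 1)*(l + 1)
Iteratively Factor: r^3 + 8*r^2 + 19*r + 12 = (r + 1)*(r^2 + 7*r + 12) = (r + 1)*(r + 4)*(r + 3)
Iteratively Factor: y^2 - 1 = (y + 1)*(y - 1)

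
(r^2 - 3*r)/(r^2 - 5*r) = (r - 3)/(r - 5)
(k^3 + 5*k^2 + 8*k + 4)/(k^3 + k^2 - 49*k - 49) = (k^2 + 4*k + 4)/(k^2 - 49)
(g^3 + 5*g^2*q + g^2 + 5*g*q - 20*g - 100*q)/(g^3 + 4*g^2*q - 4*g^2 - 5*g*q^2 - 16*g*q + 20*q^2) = (-g - 5)/(-g + q)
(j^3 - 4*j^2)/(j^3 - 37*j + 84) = j^2/(j^2 + 4*j - 21)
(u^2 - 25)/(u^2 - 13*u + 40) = (u + 5)/(u - 8)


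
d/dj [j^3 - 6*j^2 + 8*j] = 3*j^2 - 12*j + 8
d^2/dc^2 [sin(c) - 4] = -sin(c)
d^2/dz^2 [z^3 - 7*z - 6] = 6*z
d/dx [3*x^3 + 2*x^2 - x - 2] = 9*x^2 + 4*x - 1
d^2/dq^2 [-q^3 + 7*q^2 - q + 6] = 14 - 6*q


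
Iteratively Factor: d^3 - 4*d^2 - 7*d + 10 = (d - 1)*(d^2 - 3*d - 10) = (d - 5)*(d - 1)*(d + 2)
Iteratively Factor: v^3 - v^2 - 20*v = (v + 4)*(v^2 - 5*v) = (v - 5)*(v + 4)*(v)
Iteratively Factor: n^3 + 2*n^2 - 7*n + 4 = (n - 1)*(n^2 + 3*n - 4) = (n - 1)*(n + 4)*(n - 1)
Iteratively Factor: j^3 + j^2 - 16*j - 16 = (j + 1)*(j^2 - 16) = (j - 4)*(j + 1)*(j + 4)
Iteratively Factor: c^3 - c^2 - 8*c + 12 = (c - 2)*(c^2 + c - 6) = (c - 2)*(c + 3)*(c - 2)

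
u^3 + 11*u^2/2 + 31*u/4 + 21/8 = (u + 1/2)*(u + 3/2)*(u + 7/2)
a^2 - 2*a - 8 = (a - 4)*(a + 2)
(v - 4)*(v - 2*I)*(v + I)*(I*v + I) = I*v^4 + v^3 - 3*I*v^3 - 3*v^2 - 2*I*v^2 - 4*v - 6*I*v - 8*I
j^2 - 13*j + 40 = (j - 8)*(j - 5)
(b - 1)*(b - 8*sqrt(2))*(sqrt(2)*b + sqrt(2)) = sqrt(2)*b^3 - 16*b^2 - sqrt(2)*b + 16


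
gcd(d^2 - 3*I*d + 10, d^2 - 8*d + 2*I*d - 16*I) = d + 2*I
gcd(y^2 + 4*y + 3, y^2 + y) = y + 1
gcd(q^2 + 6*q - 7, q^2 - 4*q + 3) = q - 1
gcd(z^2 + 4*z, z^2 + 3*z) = z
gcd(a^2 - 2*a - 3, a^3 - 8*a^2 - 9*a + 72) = a - 3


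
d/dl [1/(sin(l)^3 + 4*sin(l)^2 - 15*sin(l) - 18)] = (-3*sin(l)^2 - 8*sin(l) + 15)*cos(l)/(sin(l)^3 + 4*sin(l)^2 - 15*sin(l) - 18)^2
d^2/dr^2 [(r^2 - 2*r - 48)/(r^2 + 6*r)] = -16/r^3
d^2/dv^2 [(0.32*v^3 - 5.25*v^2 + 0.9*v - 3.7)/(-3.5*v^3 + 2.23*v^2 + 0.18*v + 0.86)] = (123.6298*v^6 - 67.3596*v^5 + 594.3336*v^4 - 253.914264*v^3 + 3.19646400000003*v^2 + 84.669168*v - 5.90752)/(42.875*v^9 - 81.9525*v^8 + 45.60045*v^7 - 34.265167*v^6 + 37.928634*v^5 - 9.796038*v^4 + 5.688744*v^3 - 5.031516*v^2 - 0.399384*v - 0.636056)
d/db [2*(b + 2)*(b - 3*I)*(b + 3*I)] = 6*b^2 + 8*b + 18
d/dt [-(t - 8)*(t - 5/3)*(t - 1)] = -3*t^2 + 64*t/3 - 23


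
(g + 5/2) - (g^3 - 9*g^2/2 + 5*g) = -g^3 + 9*g^2/2 - 4*g + 5/2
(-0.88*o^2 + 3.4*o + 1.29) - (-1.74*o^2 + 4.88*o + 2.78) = 0.86*o^2 - 1.48*o - 1.49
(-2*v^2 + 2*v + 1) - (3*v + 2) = -2*v^2 - v - 1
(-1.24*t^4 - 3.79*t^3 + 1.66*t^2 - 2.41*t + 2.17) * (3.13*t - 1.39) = -3.8812*t^5 - 10.1391*t^4 + 10.4639*t^3 - 9.8507*t^2 + 10.142*t - 3.0163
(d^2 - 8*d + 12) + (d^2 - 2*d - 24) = 2*d^2 - 10*d - 12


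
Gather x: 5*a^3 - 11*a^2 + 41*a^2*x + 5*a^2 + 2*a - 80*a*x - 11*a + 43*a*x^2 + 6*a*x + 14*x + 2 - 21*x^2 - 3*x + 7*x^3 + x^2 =5*a^3 - 6*a^2 - 9*a + 7*x^3 + x^2*(43*a - 20) + x*(41*a^2 - 74*a + 11) + 2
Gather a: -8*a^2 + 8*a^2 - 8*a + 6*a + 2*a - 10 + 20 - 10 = 0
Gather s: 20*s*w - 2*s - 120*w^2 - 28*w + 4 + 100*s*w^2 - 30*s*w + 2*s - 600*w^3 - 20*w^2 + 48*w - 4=s*(100*w^2 - 10*w) - 600*w^3 - 140*w^2 + 20*w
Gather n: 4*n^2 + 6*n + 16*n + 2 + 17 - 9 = 4*n^2 + 22*n + 10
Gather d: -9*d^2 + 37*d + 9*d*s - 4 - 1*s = -9*d^2 + d*(9*s + 37) - s - 4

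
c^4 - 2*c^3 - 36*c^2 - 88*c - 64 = (c - 8)*(c + 2)^3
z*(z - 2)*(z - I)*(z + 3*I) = z^4 - 2*z^3 + 2*I*z^3 + 3*z^2 - 4*I*z^2 - 6*z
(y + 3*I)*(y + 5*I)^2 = y^3 + 13*I*y^2 - 55*y - 75*I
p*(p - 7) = p^2 - 7*p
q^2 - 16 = (q - 4)*(q + 4)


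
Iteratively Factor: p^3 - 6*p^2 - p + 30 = (p - 3)*(p^2 - 3*p - 10) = (p - 5)*(p - 3)*(p + 2)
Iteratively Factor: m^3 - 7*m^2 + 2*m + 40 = (m + 2)*(m^2 - 9*m + 20) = (m - 5)*(m + 2)*(m - 4)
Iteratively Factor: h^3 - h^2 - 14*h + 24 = (h + 4)*(h^2 - 5*h + 6) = (h - 3)*(h + 4)*(h - 2)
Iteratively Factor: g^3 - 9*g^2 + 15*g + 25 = (g - 5)*(g^2 - 4*g - 5) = (g - 5)^2*(g + 1)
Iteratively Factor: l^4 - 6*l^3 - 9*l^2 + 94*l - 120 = (l - 2)*(l^3 - 4*l^2 - 17*l + 60) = (l - 3)*(l - 2)*(l^2 - l - 20) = (l - 3)*(l - 2)*(l + 4)*(l - 5)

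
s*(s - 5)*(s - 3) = s^3 - 8*s^2 + 15*s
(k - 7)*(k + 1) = k^2 - 6*k - 7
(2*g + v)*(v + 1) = 2*g*v + 2*g + v^2 + v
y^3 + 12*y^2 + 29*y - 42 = (y - 1)*(y + 6)*(y + 7)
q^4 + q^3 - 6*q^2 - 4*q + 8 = (q - 2)*(q - 1)*(q + 2)^2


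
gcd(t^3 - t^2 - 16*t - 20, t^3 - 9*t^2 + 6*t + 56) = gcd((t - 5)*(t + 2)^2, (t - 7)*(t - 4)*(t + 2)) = t + 2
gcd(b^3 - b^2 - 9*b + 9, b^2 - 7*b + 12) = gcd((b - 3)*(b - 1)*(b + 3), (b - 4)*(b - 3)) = b - 3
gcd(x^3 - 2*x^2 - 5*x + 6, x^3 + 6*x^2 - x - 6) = x - 1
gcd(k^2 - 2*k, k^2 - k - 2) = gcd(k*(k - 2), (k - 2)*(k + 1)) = k - 2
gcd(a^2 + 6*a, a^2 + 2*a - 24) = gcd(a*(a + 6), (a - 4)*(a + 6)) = a + 6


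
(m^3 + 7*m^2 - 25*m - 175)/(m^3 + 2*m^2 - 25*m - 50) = (m + 7)/(m + 2)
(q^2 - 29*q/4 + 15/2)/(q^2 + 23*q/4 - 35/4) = (q - 6)/(q + 7)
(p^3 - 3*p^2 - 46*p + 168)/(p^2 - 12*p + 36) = (p^2 + 3*p - 28)/(p - 6)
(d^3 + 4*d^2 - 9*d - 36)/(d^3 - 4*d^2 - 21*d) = (d^2 + d - 12)/(d*(d - 7))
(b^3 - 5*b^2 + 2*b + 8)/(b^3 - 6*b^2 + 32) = (b^2 - b - 2)/(b^2 - 2*b - 8)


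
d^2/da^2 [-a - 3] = 0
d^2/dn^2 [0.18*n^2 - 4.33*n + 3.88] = 0.360000000000000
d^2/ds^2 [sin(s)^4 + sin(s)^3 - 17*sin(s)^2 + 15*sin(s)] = -16*sin(s)^4 - 9*sin(s)^3 + 80*sin(s)^2 - 9*sin(s) - 34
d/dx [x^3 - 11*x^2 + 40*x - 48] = 3*x^2 - 22*x + 40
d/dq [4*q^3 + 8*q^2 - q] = 12*q^2 + 16*q - 1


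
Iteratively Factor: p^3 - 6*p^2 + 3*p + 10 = (p - 2)*(p^2 - 4*p - 5) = (p - 2)*(p + 1)*(p - 5)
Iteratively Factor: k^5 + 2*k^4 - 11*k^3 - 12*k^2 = (k)*(k^4 + 2*k^3 - 11*k^2 - 12*k) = k*(k + 4)*(k^3 - 2*k^2 - 3*k) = k^2*(k + 4)*(k^2 - 2*k - 3) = k^2*(k - 3)*(k + 4)*(k + 1)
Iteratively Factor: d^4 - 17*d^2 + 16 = (d + 4)*(d^3 - 4*d^2 - d + 4) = (d - 4)*(d + 4)*(d^2 - 1) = (d - 4)*(d + 1)*(d + 4)*(d - 1)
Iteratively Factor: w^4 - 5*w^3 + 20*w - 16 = (w - 1)*(w^3 - 4*w^2 - 4*w + 16) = (w - 2)*(w - 1)*(w^2 - 2*w - 8) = (w - 4)*(w - 2)*(w - 1)*(w + 2)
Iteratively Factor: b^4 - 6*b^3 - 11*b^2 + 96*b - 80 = (b - 5)*(b^3 - b^2 - 16*b + 16) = (b - 5)*(b + 4)*(b^2 - 5*b + 4) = (b - 5)*(b - 4)*(b + 4)*(b - 1)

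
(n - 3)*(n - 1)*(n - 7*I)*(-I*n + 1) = -I*n^4 - 6*n^3 + 4*I*n^3 + 24*n^2 - 10*I*n^2 - 18*n + 28*I*n - 21*I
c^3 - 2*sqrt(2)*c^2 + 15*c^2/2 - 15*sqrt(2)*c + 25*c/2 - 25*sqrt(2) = (c + 5/2)*(c + 5)*(c - 2*sqrt(2))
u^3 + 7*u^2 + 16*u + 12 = (u + 2)^2*(u + 3)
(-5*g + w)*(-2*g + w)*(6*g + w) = 60*g^3 - 32*g^2*w - g*w^2 + w^3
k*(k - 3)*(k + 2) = k^3 - k^2 - 6*k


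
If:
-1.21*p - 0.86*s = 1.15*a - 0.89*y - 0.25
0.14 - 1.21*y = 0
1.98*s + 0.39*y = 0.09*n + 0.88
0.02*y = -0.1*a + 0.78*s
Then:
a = 7.8*s - 0.0231404958677686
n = 22.0*s - 9.27640036730946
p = 0.313708080049177 - 8.12396694214876*s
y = 0.12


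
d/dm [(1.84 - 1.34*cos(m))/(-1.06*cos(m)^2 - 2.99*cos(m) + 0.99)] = (1.4204*cos(m)^2 - 3.9008*cos(m) - 4.175)*sin(m)/(1.1236*cos(m)^4 + 6.3388*cos(m)^3 + 6.8413*cos(m)^2 - 5.9202*cos(m) + 0.9801)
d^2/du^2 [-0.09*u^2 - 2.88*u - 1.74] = -0.180000000000000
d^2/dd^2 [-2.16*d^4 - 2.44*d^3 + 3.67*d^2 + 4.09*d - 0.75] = -25.92*d^2 - 14.64*d + 7.34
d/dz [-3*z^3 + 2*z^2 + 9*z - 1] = -9*z^2 + 4*z + 9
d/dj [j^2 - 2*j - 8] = 2*j - 2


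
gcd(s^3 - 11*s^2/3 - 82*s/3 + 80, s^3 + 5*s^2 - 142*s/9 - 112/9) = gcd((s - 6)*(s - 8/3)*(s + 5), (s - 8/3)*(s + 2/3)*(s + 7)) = s - 8/3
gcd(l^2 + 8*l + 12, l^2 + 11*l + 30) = l + 6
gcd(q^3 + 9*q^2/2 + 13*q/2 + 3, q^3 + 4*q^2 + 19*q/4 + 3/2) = q^2 + 7*q/2 + 3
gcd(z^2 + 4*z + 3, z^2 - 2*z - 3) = z + 1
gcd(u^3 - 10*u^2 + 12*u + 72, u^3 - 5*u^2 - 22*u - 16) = u + 2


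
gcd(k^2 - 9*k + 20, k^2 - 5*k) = k - 5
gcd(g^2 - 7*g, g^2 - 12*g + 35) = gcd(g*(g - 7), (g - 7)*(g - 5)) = g - 7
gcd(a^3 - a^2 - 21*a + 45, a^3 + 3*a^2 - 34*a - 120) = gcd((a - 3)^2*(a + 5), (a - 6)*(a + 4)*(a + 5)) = a + 5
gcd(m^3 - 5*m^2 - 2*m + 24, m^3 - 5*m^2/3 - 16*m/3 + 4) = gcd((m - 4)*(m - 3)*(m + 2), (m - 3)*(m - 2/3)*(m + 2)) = m^2 - m - 6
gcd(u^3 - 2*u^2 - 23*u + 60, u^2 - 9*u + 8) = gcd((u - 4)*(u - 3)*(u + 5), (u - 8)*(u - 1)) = 1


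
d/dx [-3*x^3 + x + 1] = 1 - 9*x^2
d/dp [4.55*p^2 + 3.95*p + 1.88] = 9.1*p + 3.95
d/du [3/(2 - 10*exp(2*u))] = 15*exp(2*u)/(5*exp(2*u) - 1)^2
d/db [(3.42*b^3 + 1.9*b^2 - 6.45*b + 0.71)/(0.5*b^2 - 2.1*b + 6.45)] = (1.71*b^4 - 14.364*b^3 + 65.412*b^2 + 23.8*b - 40.1115)/(0.25*b^4 - 2.1*b^3 + 10.86*b^2 - 27.09*b + 41.6025)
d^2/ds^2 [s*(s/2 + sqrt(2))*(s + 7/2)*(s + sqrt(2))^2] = 10*s^3 + 21*s^2 + 24*sqrt(2)*s^2 + 30*s + 42*sqrt(2)*s + 4*sqrt(2) + 35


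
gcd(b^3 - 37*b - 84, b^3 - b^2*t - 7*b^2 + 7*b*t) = b - 7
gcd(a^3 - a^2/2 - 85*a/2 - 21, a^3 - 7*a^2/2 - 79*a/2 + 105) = a^2 - a - 42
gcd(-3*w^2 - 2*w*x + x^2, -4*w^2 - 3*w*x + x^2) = w + x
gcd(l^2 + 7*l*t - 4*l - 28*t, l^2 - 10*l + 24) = l - 4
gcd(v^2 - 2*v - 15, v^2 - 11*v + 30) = v - 5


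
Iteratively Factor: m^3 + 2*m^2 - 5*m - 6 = (m - 2)*(m^2 + 4*m + 3) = (m - 2)*(m + 3)*(m + 1)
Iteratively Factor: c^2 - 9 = (c + 3)*(c - 3)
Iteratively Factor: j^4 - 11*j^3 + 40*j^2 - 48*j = (j - 3)*(j^3 - 8*j^2 + 16*j) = (j - 4)*(j - 3)*(j^2 - 4*j) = (j - 4)^2*(j - 3)*(j)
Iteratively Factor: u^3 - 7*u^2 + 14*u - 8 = (u - 4)*(u^2 - 3*u + 2) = (u - 4)*(u - 2)*(u - 1)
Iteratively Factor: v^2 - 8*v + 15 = (v - 3)*(v - 5)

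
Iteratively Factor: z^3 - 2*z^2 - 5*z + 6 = (z - 3)*(z^2 + z - 2) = (z - 3)*(z + 2)*(z - 1)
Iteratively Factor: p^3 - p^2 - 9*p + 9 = (p + 3)*(p^2 - 4*p + 3) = (p - 3)*(p + 3)*(p - 1)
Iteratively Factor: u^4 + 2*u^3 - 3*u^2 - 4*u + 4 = (u - 1)*(u^3 + 3*u^2 - 4) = (u - 1)*(u + 2)*(u^2 + u - 2) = (u - 1)*(u + 2)^2*(u - 1)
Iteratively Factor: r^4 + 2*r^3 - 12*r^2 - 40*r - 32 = (r - 4)*(r^3 + 6*r^2 + 12*r + 8) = (r - 4)*(r + 2)*(r^2 + 4*r + 4) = (r - 4)*(r + 2)^2*(r + 2)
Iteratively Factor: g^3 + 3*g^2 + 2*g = (g)*(g^2 + 3*g + 2) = g*(g + 1)*(g + 2)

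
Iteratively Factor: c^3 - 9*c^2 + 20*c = (c - 4)*(c^2 - 5*c) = c*(c - 4)*(c - 5)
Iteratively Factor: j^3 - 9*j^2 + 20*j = (j)*(j^2 - 9*j + 20) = j*(j - 4)*(j - 5)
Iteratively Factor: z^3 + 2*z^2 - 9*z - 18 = (z - 3)*(z^2 + 5*z + 6) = (z - 3)*(z + 3)*(z + 2)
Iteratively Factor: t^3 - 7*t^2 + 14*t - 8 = (t - 4)*(t^2 - 3*t + 2) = (t - 4)*(t - 1)*(t - 2)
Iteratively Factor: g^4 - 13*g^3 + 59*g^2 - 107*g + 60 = (g - 4)*(g^3 - 9*g^2 + 23*g - 15) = (g - 4)*(g - 3)*(g^2 - 6*g + 5) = (g - 5)*(g - 4)*(g - 3)*(g - 1)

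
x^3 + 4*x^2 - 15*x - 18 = (x - 3)*(x + 1)*(x + 6)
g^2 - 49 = (g - 7)*(g + 7)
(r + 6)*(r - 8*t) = r^2 - 8*r*t + 6*r - 48*t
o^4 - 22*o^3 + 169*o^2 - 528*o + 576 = (o - 8)^2*(o - 3)^2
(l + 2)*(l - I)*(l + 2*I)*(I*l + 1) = I*l^4 + 2*I*l^3 + 3*I*l^2 + 2*l + 6*I*l + 4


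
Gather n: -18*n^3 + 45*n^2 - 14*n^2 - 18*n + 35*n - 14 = -18*n^3 + 31*n^2 + 17*n - 14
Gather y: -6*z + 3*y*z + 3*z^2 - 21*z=3*y*z + 3*z^2 - 27*z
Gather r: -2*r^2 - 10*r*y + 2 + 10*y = -2*r^2 - 10*r*y + 10*y + 2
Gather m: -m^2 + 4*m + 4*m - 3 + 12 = -m^2 + 8*m + 9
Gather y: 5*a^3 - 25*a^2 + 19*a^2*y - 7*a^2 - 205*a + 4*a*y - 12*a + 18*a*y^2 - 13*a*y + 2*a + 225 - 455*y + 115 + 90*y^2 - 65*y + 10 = 5*a^3 - 32*a^2 - 215*a + y^2*(18*a + 90) + y*(19*a^2 - 9*a - 520) + 350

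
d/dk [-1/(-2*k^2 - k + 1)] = (-4*k - 1)/(2*k^2 + k - 1)^2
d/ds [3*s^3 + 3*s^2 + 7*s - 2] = 9*s^2 + 6*s + 7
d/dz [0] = 0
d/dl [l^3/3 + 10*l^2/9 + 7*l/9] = l^2 + 20*l/9 + 7/9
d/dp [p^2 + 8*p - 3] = 2*p + 8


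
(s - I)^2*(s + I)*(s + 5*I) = s^4 + 4*I*s^3 + 6*s^2 + 4*I*s + 5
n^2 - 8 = (n - 2*sqrt(2))*(n + 2*sqrt(2))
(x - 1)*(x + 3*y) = x^2 + 3*x*y - x - 3*y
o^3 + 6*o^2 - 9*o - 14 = (o - 2)*(o + 1)*(o + 7)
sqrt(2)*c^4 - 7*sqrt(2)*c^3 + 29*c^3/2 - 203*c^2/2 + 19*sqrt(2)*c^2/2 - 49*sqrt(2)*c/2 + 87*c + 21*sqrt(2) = (c - 6)*(c - 1)*(c + 7*sqrt(2))*(sqrt(2)*c + 1/2)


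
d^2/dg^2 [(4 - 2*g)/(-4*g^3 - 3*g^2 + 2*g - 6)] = 4*(4*(g - 2)*(6*g^2 + 3*g - 1)^2 + (-12*g^2 - 6*g - 3*(g - 2)*(4*g + 1) + 2)*(4*g^3 + 3*g^2 - 2*g + 6))/(4*g^3 + 3*g^2 - 2*g + 6)^3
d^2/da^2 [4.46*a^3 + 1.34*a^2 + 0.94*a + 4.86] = 26.76*a + 2.68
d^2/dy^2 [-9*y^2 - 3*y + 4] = -18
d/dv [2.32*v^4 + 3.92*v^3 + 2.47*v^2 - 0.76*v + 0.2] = 9.28*v^3 + 11.76*v^2 + 4.94*v - 0.76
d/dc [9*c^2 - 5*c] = 18*c - 5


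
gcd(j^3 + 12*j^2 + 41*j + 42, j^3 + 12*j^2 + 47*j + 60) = j + 3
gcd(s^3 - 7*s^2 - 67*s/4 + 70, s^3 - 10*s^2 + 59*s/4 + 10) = s^2 - 21*s/2 + 20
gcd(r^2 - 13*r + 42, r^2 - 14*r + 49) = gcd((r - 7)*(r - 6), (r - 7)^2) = r - 7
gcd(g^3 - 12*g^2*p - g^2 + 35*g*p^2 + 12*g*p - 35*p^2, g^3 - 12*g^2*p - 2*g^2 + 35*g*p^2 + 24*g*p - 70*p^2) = g^2 - 12*g*p + 35*p^2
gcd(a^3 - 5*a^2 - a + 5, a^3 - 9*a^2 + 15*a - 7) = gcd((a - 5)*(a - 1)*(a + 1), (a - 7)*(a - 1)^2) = a - 1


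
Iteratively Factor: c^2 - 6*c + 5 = (c - 1)*(c - 5)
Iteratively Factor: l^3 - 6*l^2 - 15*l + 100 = (l - 5)*(l^2 - l - 20) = (l - 5)*(l + 4)*(l - 5)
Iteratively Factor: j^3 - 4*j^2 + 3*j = (j - 1)*(j^2 - 3*j) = j*(j - 1)*(j - 3)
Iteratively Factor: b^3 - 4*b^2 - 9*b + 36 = (b + 3)*(b^2 - 7*b + 12) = (b - 4)*(b + 3)*(b - 3)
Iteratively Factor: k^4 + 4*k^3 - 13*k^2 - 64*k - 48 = (k + 4)*(k^3 - 13*k - 12) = (k + 3)*(k + 4)*(k^2 - 3*k - 4) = (k - 4)*(k + 3)*(k + 4)*(k + 1)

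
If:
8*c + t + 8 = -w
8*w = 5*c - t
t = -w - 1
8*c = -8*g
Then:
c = -7/8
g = 7/8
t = -29/56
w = -27/56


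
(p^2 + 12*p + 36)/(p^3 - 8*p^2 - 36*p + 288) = (p + 6)/(p^2 - 14*p + 48)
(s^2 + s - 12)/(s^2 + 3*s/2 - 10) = 2*(s - 3)/(2*s - 5)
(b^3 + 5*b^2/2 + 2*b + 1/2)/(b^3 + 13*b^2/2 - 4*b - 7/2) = (b^2 + 2*b + 1)/(b^2 + 6*b - 7)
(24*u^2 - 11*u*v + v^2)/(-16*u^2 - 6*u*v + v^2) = (-3*u + v)/(2*u + v)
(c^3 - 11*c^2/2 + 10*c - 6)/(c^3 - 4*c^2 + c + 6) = (c^2 - 7*c/2 + 3)/(c^2 - 2*c - 3)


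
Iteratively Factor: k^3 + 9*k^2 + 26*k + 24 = (k + 3)*(k^2 + 6*k + 8) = (k + 3)*(k + 4)*(k + 2)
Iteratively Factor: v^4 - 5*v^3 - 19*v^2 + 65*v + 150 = (v + 3)*(v^3 - 8*v^2 + 5*v + 50) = (v - 5)*(v + 3)*(v^2 - 3*v - 10) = (v - 5)*(v + 2)*(v + 3)*(v - 5)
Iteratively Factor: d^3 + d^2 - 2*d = (d - 1)*(d^2 + 2*d) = d*(d - 1)*(d + 2)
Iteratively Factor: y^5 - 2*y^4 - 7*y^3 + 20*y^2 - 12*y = (y)*(y^4 - 2*y^3 - 7*y^2 + 20*y - 12) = y*(y - 2)*(y^3 - 7*y + 6) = y*(y - 2)*(y - 1)*(y^2 + y - 6) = y*(y - 2)^2*(y - 1)*(y + 3)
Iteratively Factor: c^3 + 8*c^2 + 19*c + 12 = (c + 3)*(c^2 + 5*c + 4) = (c + 1)*(c + 3)*(c + 4)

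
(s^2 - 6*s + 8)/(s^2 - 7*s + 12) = (s - 2)/(s - 3)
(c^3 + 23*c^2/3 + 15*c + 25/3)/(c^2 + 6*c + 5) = c + 5/3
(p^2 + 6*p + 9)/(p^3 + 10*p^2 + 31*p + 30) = (p + 3)/(p^2 + 7*p + 10)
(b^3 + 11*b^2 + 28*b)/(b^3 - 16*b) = (b + 7)/(b - 4)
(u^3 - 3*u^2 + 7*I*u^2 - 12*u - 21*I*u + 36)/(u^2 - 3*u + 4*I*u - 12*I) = u + 3*I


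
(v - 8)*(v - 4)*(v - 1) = v^3 - 13*v^2 + 44*v - 32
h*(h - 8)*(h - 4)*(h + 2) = h^4 - 10*h^3 + 8*h^2 + 64*h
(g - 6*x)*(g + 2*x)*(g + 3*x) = g^3 - g^2*x - 24*g*x^2 - 36*x^3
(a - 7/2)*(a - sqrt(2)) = a^2 - 7*a/2 - sqrt(2)*a + 7*sqrt(2)/2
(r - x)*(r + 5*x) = r^2 + 4*r*x - 5*x^2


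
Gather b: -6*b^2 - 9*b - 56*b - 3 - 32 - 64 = -6*b^2 - 65*b - 99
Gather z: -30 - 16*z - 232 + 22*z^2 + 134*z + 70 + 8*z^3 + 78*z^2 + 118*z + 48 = 8*z^3 + 100*z^2 + 236*z - 144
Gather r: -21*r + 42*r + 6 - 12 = 21*r - 6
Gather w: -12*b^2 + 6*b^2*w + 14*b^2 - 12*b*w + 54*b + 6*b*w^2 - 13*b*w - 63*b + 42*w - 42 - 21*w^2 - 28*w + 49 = 2*b^2 - 9*b + w^2*(6*b - 21) + w*(6*b^2 - 25*b + 14) + 7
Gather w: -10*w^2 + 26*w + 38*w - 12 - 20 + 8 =-10*w^2 + 64*w - 24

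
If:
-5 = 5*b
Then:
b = -1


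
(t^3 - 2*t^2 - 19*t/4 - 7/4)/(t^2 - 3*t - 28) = (-4*t^3 + 8*t^2 + 19*t + 7)/(4*(-t^2 + 3*t + 28))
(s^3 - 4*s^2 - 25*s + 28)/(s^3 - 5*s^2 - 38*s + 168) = (s^2 + 3*s - 4)/(s^2 + 2*s - 24)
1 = 1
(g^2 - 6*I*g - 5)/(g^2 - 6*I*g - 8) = (-g^2 + 6*I*g + 5)/(-g^2 + 6*I*g + 8)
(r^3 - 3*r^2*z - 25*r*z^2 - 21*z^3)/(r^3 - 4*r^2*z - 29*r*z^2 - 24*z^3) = (-r + 7*z)/(-r + 8*z)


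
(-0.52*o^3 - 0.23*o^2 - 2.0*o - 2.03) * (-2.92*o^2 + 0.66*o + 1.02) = 1.5184*o^5 + 0.3284*o^4 + 5.1578*o^3 + 4.373*o^2 - 3.3798*o - 2.0706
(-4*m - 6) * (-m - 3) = 4*m^2 + 18*m + 18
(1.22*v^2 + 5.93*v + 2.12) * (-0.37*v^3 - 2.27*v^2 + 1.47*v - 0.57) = -0.4514*v^5 - 4.9635*v^4 - 12.4521*v^3 + 3.2093*v^2 - 0.2637*v - 1.2084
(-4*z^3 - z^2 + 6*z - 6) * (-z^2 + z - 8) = 4*z^5 - 3*z^4 + 25*z^3 + 20*z^2 - 54*z + 48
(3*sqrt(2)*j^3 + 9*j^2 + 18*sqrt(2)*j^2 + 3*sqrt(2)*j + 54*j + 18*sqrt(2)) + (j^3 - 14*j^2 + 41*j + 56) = j^3 + 3*sqrt(2)*j^3 - 5*j^2 + 18*sqrt(2)*j^2 + 3*sqrt(2)*j + 95*j + 18*sqrt(2) + 56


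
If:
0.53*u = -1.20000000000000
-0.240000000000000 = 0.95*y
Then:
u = -2.26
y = -0.25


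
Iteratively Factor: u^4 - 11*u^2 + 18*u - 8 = (u - 2)*(u^3 + 2*u^2 - 7*u + 4) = (u - 2)*(u + 4)*(u^2 - 2*u + 1) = (u - 2)*(u - 1)*(u + 4)*(u - 1)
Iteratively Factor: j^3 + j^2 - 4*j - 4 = (j + 1)*(j^2 - 4) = (j - 2)*(j + 1)*(j + 2)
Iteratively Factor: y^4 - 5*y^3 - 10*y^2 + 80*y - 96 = (y - 3)*(y^3 - 2*y^2 - 16*y + 32) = (y - 4)*(y - 3)*(y^2 + 2*y - 8) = (y - 4)*(y - 3)*(y - 2)*(y + 4)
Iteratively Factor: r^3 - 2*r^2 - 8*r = (r + 2)*(r^2 - 4*r) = r*(r + 2)*(r - 4)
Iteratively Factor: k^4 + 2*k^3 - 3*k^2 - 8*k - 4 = (k + 2)*(k^3 - 3*k - 2) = (k + 1)*(k + 2)*(k^2 - k - 2) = (k + 1)^2*(k + 2)*(k - 2)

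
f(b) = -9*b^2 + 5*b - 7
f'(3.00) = -49.00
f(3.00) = -73.00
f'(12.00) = -211.00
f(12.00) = -1243.00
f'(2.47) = -39.46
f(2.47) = -49.56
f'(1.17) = -16.06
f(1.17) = -13.47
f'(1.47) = -21.46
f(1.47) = -19.10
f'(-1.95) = 40.10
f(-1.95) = -50.97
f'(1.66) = -24.88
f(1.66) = -23.50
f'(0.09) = 3.38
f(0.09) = -6.62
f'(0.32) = -0.76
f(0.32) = -6.32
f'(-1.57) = 33.26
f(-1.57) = -37.03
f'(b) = 5 - 18*b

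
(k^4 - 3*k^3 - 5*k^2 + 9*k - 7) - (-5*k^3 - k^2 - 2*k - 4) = k^4 + 2*k^3 - 4*k^2 + 11*k - 3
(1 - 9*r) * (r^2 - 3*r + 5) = -9*r^3 + 28*r^2 - 48*r + 5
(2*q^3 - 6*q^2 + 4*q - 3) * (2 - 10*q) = -20*q^4 + 64*q^3 - 52*q^2 + 38*q - 6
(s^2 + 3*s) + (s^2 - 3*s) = 2*s^2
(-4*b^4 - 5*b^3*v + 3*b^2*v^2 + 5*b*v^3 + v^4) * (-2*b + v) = 8*b^5 + 6*b^4*v - 11*b^3*v^2 - 7*b^2*v^3 + 3*b*v^4 + v^5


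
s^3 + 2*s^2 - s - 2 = (s - 1)*(s + 1)*(s + 2)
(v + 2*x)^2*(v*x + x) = v^3*x + 4*v^2*x^2 + v^2*x + 4*v*x^3 + 4*v*x^2 + 4*x^3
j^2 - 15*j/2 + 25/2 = (j - 5)*(j - 5/2)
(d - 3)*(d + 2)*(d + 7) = d^3 + 6*d^2 - 13*d - 42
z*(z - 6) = z^2 - 6*z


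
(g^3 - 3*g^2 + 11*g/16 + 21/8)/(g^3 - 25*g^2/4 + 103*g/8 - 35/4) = (4*g + 3)/(2*(2*g - 5))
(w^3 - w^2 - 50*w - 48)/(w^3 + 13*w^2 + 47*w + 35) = (w^2 - 2*w - 48)/(w^2 + 12*w + 35)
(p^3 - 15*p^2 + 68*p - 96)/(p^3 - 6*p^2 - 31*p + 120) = (p - 4)/(p + 5)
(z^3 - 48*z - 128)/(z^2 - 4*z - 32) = z + 4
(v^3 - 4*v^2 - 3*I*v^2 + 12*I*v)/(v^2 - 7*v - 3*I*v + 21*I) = v*(v - 4)/(v - 7)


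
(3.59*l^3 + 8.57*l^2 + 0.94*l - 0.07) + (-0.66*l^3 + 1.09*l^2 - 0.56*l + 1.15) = 2.93*l^3 + 9.66*l^2 + 0.38*l + 1.08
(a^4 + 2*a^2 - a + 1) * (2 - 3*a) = -3*a^5 + 2*a^4 - 6*a^3 + 7*a^2 - 5*a + 2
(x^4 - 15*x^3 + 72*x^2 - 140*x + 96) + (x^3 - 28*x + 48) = x^4 - 14*x^3 + 72*x^2 - 168*x + 144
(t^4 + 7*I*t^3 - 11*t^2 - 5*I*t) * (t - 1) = t^5 - t^4 + 7*I*t^4 - 11*t^3 - 7*I*t^3 + 11*t^2 - 5*I*t^2 + 5*I*t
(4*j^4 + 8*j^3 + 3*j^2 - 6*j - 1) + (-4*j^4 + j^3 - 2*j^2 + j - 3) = 9*j^3 + j^2 - 5*j - 4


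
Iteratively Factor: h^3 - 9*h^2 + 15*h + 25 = (h + 1)*(h^2 - 10*h + 25) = (h - 5)*(h + 1)*(h - 5)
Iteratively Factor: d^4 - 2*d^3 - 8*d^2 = (d - 4)*(d^3 + 2*d^2) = d*(d - 4)*(d^2 + 2*d) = d*(d - 4)*(d + 2)*(d)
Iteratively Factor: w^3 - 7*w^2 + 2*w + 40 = (w - 4)*(w^2 - 3*w - 10) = (w - 5)*(w - 4)*(w + 2)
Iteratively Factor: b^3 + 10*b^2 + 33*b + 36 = (b + 3)*(b^2 + 7*b + 12) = (b + 3)^2*(b + 4)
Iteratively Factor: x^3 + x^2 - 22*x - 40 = (x + 4)*(x^2 - 3*x - 10) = (x - 5)*(x + 4)*(x + 2)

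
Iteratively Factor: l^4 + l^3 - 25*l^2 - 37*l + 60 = (l + 3)*(l^3 - 2*l^2 - 19*l + 20) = (l - 1)*(l + 3)*(l^2 - l - 20) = (l - 5)*(l - 1)*(l + 3)*(l + 4)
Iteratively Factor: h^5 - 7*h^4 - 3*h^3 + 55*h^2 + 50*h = (h)*(h^4 - 7*h^3 - 3*h^2 + 55*h + 50) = h*(h - 5)*(h^3 - 2*h^2 - 13*h - 10) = h*(h - 5)*(h + 1)*(h^2 - 3*h - 10) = h*(h - 5)*(h + 1)*(h + 2)*(h - 5)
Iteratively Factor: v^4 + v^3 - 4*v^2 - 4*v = (v + 1)*(v^3 - 4*v) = v*(v + 1)*(v^2 - 4) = v*(v - 2)*(v + 1)*(v + 2)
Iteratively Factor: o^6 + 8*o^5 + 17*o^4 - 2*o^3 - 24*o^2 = (o + 4)*(o^5 + 4*o^4 + o^3 - 6*o^2) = o*(o + 4)*(o^4 + 4*o^3 + o^2 - 6*o) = o*(o + 3)*(o + 4)*(o^3 + o^2 - 2*o) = o*(o + 2)*(o + 3)*(o + 4)*(o^2 - o) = o*(o - 1)*(o + 2)*(o + 3)*(o + 4)*(o)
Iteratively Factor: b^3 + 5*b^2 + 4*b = (b)*(b^2 + 5*b + 4) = b*(b + 1)*(b + 4)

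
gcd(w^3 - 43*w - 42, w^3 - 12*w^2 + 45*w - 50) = 1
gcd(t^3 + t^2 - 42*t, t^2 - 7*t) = t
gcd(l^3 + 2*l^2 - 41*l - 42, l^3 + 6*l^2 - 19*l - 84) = l + 7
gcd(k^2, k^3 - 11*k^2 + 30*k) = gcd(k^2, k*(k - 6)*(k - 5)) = k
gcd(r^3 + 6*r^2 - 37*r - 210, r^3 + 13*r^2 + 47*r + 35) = r^2 + 12*r + 35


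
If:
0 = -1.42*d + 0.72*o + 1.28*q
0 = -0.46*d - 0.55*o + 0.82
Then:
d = 0.632979679913685*q + 0.530839777018522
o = 1.04693400467542 - 0.5294011868369*q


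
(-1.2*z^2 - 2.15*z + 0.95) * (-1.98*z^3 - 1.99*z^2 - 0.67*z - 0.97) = 2.376*z^5 + 6.645*z^4 + 3.2015*z^3 + 0.714*z^2 + 1.449*z - 0.9215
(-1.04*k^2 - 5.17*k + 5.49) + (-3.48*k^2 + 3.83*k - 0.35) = -4.52*k^2 - 1.34*k + 5.14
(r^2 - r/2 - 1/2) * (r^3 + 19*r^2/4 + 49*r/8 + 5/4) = r^5 + 17*r^4/4 + 13*r^3/4 - 67*r^2/16 - 59*r/16 - 5/8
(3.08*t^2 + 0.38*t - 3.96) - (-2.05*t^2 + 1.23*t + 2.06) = 5.13*t^2 - 0.85*t - 6.02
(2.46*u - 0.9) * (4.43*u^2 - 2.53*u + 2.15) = 10.8978*u^3 - 10.2108*u^2 + 7.566*u - 1.935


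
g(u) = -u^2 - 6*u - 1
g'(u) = -2*u - 6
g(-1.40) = 5.44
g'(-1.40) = -3.20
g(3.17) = -30.07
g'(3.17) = -12.34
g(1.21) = -9.72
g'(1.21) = -8.42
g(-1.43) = 5.54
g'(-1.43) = -3.14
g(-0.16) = -0.07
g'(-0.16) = -5.68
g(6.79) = -87.84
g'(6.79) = -19.58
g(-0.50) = 1.75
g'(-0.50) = -5.00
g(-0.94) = 3.76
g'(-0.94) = -4.12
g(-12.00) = -73.00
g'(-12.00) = 18.00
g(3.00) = -28.00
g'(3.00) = -12.00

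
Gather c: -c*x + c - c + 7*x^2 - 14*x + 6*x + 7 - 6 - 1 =-c*x + 7*x^2 - 8*x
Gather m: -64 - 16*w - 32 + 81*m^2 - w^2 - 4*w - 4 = 81*m^2 - w^2 - 20*w - 100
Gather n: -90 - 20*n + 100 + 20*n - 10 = 0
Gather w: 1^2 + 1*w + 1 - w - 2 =0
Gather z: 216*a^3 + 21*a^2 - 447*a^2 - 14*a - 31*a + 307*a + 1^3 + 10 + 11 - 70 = 216*a^3 - 426*a^2 + 262*a - 48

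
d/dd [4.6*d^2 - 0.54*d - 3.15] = 9.2*d - 0.54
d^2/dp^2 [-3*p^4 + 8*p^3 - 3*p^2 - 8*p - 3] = -36*p^2 + 48*p - 6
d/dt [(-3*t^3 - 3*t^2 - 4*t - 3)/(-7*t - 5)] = (42*t^3 + 66*t^2 + 30*t - 1)/(49*t^2 + 70*t + 25)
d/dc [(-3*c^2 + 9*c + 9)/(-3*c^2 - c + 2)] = 3*(10*c^2 + 14*c + 9)/(9*c^4 + 6*c^3 - 11*c^2 - 4*c + 4)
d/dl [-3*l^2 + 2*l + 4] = 2 - 6*l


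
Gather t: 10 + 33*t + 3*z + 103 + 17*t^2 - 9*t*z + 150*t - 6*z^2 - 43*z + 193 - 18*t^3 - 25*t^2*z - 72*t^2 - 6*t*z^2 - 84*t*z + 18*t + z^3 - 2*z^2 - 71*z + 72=-18*t^3 + t^2*(-25*z - 55) + t*(-6*z^2 - 93*z + 201) + z^3 - 8*z^2 - 111*z + 378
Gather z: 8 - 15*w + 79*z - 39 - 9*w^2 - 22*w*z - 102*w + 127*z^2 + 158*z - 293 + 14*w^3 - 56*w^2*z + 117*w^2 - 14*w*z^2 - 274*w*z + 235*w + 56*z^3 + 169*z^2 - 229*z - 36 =14*w^3 + 108*w^2 + 118*w + 56*z^3 + z^2*(296 - 14*w) + z*(-56*w^2 - 296*w + 8) - 360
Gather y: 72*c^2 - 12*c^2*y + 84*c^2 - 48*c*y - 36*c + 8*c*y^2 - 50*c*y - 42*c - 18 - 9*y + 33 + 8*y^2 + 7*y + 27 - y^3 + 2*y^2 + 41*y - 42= 156*c^2 - 78*c - y^3 + y^2*(8*c + 10) + y*(-12*c^2 - 98*c + 39)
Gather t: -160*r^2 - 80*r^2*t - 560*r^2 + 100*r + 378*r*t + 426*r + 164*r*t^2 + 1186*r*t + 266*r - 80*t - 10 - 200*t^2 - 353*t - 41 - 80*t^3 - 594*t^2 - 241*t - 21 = -720*r^2 + 792*r - 80*t^3 + t^2*(164*r - 794) + t*(-80*r^2 + 1564*r - 674) - 72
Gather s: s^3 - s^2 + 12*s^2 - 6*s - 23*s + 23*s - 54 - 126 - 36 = s^3 + 11*s^2 - 6*s - 216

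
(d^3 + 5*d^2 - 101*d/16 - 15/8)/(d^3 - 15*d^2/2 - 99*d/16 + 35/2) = (4*d^2 + 25*d + 6)/(4*d^2 - 25*d - 56)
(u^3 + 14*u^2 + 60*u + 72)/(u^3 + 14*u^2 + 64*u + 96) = (u^2 + 8*u + 12)/(u^2 + 8*u + 16)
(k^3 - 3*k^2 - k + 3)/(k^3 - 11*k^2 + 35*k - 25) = (k^2 - 2*k - 3)/(k^2 - 10*k + 25)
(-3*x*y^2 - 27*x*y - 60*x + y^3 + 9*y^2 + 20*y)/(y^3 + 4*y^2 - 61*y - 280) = (-3*x*y - 12*x + y^2 + 4*y)/(y^2 - y - 56)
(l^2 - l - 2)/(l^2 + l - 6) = (l + 1)/(l + 3)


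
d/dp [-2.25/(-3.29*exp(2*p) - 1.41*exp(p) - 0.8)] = (-14.805*exp(p) - 3.1725)*exp(p)/(3.29*exp(2*p) + 1.41*exp(p) + 0.8)^2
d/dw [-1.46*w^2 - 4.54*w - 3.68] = -2.92*w - 4.54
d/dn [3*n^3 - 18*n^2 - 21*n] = 9*n^2 - 36*n - 21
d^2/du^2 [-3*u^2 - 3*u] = -6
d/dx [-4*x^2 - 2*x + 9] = -8*x - 2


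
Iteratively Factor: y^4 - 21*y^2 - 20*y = (y + 4)*(y^3 - 4*y^2 - 5*y) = (y - 5)*(y + 4)*(y^2 + y) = y*(y - 5)*(y + 4)*(y + 1)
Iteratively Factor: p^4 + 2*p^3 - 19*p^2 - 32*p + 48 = (p + 3)*(p^3 - p^2 - 16*p + 16) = (p + 3)*(p + 4)*(p^2 - 5*p + 4) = (p - 4)*(p + 3)*(p + 4)*(p - 1)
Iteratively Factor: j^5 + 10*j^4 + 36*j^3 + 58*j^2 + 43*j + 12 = (j + 3)*(j^4 + 7*j^3 + 15*j^2 + 13*j + 4) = (j + 1)*(j + 3)*(j^3 + 6*j^2 + 9*j + 4) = (j + 1)*(j + 3)*(j + 4)*(j^2 + 2*j + 1) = (j + 1)^2*(j + 3)*(j + 4)*(j + 1)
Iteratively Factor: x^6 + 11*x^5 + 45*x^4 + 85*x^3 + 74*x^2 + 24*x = (x + 1)*(x^5 + 10*x^4 + 35*x^3 + 50*x^2 + 24*x) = (x + 1)^2*(x^4 + 9*x^3 + 26*x^2 + 24*x) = x*(x + 1)^2*(x^3 + 9*x^2 + 26*x + 24) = x*(x + 1)^2*(x + 2)*(x^2 + 7*x + 12) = x*(x + 1)^2*(x + 2)*(x + 3)*(x + 4)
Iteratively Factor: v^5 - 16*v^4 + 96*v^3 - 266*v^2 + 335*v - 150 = (v - 1)*(v^4 - 15*v^3 + 81*v^2 - 185*v + 150) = (v - 3)*(v - 1)*(v^3 - 12*v^2 + 45*v - 50) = (v - 5)*(v - 3)*(v - 1)*(v^2 - 7*v + 10) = (v - 5)*(v - 3)*(v - 2)*(v - 1)*(v - 5)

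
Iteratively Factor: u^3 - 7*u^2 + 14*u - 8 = (u - 1)*(u^2 - 6*u + 8) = (u - 4)*(u - 1)*(u - 2)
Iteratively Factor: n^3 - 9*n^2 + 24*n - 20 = (n - 5)*(n^2 - 4*n + 4) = (n - 5)*(n - 2)*(n - 2)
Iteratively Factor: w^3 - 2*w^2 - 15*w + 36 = (w - 3)*(w^2 + w - 12) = (w - 3)*(w + 4)*(w - 3)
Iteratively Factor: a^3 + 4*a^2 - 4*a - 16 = (a - 2)*(a^2 + 6*a + 8) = (a - 2)*(a + 4)*(a + 2)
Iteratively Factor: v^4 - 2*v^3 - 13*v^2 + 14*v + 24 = (v + 1)*(v^3 - 3*v^2 - 10*v + 24) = (v - 4)*(v + 1)*(v^2 + v - 6) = (v - 4)*(v - 2)*(v + 1)*(v + 3)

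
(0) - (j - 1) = 1 - j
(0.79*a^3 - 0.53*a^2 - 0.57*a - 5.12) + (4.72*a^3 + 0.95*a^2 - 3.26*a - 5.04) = 5.51*a^3 + 0.42*a^2 - 3.83*a - 10.16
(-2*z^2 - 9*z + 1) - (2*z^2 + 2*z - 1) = -4*z^2 - 11*z + 2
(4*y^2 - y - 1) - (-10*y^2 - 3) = 14*y^2 - y + 2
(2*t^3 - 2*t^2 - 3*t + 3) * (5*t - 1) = 10*t^4 - 12*t^3 - 13*t^2 + 18*t - 3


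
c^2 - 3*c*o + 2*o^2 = (c - 2*o)*(c - o)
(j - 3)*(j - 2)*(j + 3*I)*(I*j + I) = I*j^4 - 3*j^3 - 4*I*j^3 + 12*j^2 + I*j^2 - 3*j + 6*I*j - 18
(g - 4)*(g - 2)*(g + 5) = g^3 - g^2 - 22*g + 40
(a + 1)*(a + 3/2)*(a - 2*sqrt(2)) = a^3 - 2*sqrt(2)*a^2 + 5*a^2/2 - 5*sqrt(2)*a + 3*a/2 - 3*sqrt(2)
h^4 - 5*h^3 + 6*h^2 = h^2*(h - 3)*(h - 2)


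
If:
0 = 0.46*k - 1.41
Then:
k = 3.07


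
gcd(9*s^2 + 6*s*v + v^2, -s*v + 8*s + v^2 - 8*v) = 1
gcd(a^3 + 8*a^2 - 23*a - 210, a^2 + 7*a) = a + 7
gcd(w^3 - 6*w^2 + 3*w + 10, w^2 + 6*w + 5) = w + 1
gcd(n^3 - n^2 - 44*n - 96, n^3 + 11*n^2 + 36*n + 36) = n + 3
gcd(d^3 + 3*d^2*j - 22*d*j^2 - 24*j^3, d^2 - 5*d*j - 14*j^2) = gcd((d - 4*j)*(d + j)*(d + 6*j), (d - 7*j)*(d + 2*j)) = 1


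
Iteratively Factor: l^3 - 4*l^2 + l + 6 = (l - 3)*(l^2 - l - 2) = (l - 3)*(l - 2)*(l + 1)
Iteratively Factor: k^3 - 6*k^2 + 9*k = (k - 3)*(k^2 - 3*k) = (k - 3)^2*(k)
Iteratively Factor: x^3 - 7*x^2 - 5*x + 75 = (x - 5)*(x^2 - 2*x - 15) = (x - 5)^2*(x + 3)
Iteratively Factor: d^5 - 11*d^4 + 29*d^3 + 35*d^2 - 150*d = (d + 2)*(d^4 - 13*d^3 + 55*d^2 - 75*d) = (d - 5)*(d + 2)*(d^3 - 8*d^2 + 15*d) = (d - 5)^2*(d + 2)*(d^2 - 3*d) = (d - 5)^2*(d - 3)*(d + 2)*(d)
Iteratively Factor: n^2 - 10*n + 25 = (n - 5)*(n - 5)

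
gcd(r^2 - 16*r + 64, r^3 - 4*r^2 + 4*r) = 1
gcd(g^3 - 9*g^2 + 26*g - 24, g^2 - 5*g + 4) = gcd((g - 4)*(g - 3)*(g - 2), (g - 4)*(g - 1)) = g - 4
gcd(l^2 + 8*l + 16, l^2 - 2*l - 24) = l + 4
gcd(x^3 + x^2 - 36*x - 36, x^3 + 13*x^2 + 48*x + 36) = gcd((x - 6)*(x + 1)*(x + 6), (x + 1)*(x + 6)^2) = x^2 + 7*x + 6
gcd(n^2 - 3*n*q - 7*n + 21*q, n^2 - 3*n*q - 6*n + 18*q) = -n + 3*q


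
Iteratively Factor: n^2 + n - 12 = (n + 4)*(n - 3)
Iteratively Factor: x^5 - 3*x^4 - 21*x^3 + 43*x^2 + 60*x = (x + 4)*(x^4 - 7*x^3 + 7*x^2 + 15*x) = (x - 5)*(x + 4)*(x^3 - 2*x^2 - 3*x) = (x - 5)*(x + 1)*(x + 4)*(x^2 - 3*x) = (x - 5)*(x - 3)*(x + 1)*(x + 4)*(x)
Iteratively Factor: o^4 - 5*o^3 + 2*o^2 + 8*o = (o - 4)*(o^3 - o^2 - 2*o) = (o - 4)*(o + 1)*(o^2 - 2*o) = o*(o - 4)*(o + 1)*(o - 2)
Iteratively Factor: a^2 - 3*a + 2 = (a - 1)*(a - 2)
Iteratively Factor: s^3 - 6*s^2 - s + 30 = (s + 2)*(s^2 - 8*s + 15) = (s - 3)*(s + 2)*(s - 5)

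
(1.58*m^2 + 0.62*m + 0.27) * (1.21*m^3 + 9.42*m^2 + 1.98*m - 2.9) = 1.9118*m^5 + 15.6338*m^4 + 9.2955*m^3 - 0.811*m^2 - 1.2634*m - 0.783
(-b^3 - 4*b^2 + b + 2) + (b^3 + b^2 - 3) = -3*b^2 + b - 1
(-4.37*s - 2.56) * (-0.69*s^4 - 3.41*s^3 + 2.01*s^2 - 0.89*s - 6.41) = 3.0153*s^5 + 16.6681*s^4 - 0.0540999999999983*s^3 - 1.2563*s^2 + 30.2901*s + 16.4096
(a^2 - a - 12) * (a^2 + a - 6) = a^4 - 19*a^2 - 6*a + 72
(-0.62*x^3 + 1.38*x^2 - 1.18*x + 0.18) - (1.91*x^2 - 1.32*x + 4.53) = -0.62*x^3 - 0.53*x^2 + 0.14*x - 4.35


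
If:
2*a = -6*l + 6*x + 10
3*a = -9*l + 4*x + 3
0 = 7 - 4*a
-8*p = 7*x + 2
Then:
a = 7/4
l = -79/60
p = 37/20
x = -12/5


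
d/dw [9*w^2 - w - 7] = 18*w - 1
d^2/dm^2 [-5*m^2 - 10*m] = -10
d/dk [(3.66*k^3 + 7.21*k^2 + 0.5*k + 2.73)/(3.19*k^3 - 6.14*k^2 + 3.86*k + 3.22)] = (-45.4723*k^4 + 25.0652*k^3 + 40.1301*k^2 + 79.9568*k - 8.9278)/(10.1761*k^6 - 39.1732*k^5 + 62.3264*k^4 - 26.8572*k^3 - 24.642*k^2 + 24.8584*k + 10.3684)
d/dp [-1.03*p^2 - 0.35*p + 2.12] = -2.06*p - 0.35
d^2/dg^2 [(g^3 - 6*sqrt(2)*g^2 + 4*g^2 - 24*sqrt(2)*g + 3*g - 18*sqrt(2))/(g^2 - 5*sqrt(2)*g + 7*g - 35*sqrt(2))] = 2*(3*sqrt(2)*g^3 + 14*g^3 - 369*sqrt(2)*g^2 - 210*g^2 - 63*sqrt(2)*g + 2850*g - 7347*sqrt(2) - 1750)/(g^6 - 15*sqrt(2)*g^5 + 21*g^5 - 315*sqrt(2)*g^4 + 297*g^4 - 2455*sqrt(2)*g^3 + 3493*g^3 - 10395*sqrt(2)*g^2 + 22050*g^2 - 36750*sqrt(2)*g + 51450*g - 85750*sqrt(2))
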